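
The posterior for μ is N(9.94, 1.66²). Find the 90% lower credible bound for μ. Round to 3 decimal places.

Need L with P(μ ≥ L) = 0.90: L = 9.94 − z_{0.1}·1.66.
z = 1.282; L = 9.94 − 1.282 × 1.66 = 7.813.

7.813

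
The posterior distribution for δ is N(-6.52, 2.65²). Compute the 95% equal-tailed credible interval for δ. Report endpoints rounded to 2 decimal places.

The posterior is symmetric, so the 95% equal-tailed interval is δ = -6.52 ± z·2.65 with z = 1.960.
Half-width: 1.960 × 2.65 = 5.19.
-6.52 − 5.19 = -11.71; -6.52 + 5.19 = -1.33.

[-11.71, -1.33]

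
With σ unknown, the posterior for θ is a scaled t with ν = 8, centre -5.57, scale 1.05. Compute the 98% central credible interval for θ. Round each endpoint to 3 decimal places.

[-8.611, -2.529]

The t_8 distribution is symmetric; the 98% interval is -5.57 ± t·1.05 with t_{0.99,8} = 2.896.
Half-width: 2.896 × 1.05 = 3.041.
-5.57 − 3.041 = -8.611; -5.57 + 3.041 = -2.529.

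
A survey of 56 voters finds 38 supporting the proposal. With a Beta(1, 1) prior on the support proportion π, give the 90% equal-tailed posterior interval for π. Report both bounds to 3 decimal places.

[0.568, 0.770]

Posterior: Beta(1+38, 1+18) = Beta(39, 19).
Equal-tailed 90% interval: the 0.05 and 0.95 quantiles of Beta(39, 19).
Posterior mean ≈ 0.672, SD ≈ 0.061; a Normal approximation gives roughly [0.572, 0.773].
Exact: F⁻¹(0.05) = 0.568; F⁻¹(0.95) = 0.770.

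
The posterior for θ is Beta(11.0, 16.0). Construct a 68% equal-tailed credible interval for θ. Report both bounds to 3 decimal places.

Posterior: Beta(11.0, 16.0).
Equal-tailed 68% interval: the 0.16 and 0.84 quantiles of Beta(11.0, 16.0).
Posterior mean ≈ 0.407, SD ≈ 0.093; a Normal approximation gives roughly [0.315, 0.500].
Exact: F⁻¹(0.16) = 0.313; F⁻¹(0.84) = 0.501.

[0.313, 0.501]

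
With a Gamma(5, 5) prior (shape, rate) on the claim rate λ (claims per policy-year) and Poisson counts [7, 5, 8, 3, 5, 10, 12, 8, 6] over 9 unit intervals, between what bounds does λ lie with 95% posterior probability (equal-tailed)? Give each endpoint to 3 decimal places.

[3.835, 6.158]

Posterior: Gamma(5+64, 5+9) = Gamma(69, 14) (shape, rate).
Equal-tailed 95% interval: Gamma(69, 14) quantiles at 0.025 and 0.975.
Posterior mean ≈ 4.929, SD ≈ 0.593; a Normal approximation gives roughly [3.766, 6.091].
Exact: lower = 3.835; upper = 6.158.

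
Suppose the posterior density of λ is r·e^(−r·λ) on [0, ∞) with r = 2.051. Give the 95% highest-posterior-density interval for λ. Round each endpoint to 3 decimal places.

The exponential density is strictly decreasing on [0, ∞), so the HPD interval is anchored at 0: [0, q] with P(λ ≤ q) = 0.95.
q = −ln(1 − 0.95) / 2.051 = 2.9957 / 2.051 = 1.461.

[0.000, 1.461]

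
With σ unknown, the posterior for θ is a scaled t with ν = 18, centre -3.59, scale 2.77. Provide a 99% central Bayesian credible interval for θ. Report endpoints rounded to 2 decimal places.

The t_18 distribution is symmetric; the 99% interval is -3.59 ± t·2.77 with t_{0.995,18} = 2.878.
Half-width: 2.878 × 2.77 = 7.97.
-3.59 − 7.97 = -11.56; -3.59 + 7.97 = 4.38.

[-11.56, 4.38]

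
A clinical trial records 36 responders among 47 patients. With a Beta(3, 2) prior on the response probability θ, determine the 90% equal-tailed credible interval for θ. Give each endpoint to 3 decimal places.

[0.647, 0.842]

Posterior: Beta(3+36, 2+11) = Beta(39, 13).
Equal-tailed 90% interval: the 0.05 and 0.95 quantiles of Beta(39, 13).
Posterior mean ≈ 0.750, SD ≈ 0.059; a Normal approximation gives roughly [0.652, 0.848].
Exact: F⁻¹(0.05) = 0.647; F⁻¹(0.95) = 0.842.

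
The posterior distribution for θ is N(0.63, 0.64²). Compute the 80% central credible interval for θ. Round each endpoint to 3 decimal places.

[-0.190, 1.450]

The posterior is symmetric, so the 80% equal-tailed interval is θ = 0.63 ± z·0.64 with z = 1.282.
Half-width: 1.282 × 0.64 = 0.820.
0.63 − 0.820 = -0.190; 0.63 + 0.820 = 1.450.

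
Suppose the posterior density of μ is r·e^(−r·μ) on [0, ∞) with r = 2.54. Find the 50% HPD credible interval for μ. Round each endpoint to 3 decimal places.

[0.000, 0.273]

The exponential density is strictly decreasing on [0, ∞), so the HPD interval is anchored at 0: [0, q] with P(μ ≤ q) = 0.50.
q = −ln(1 − 0.50) / 2.54 = 0.6931 / 2.54 = 0.273.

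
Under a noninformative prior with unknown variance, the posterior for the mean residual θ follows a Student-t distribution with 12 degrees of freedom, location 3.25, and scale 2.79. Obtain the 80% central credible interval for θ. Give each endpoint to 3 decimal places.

The t_12 distribution is symmetric; the 80% interval is 3.25 ± t·2.79 with t_{0.9,12} = 1.356.
Half-width: 1.356 × 2.79 = 3.784.
3.25 − 3.784 = -0.534; 3.25 + 3.784 = 7.034.

[-0.534, 7.034]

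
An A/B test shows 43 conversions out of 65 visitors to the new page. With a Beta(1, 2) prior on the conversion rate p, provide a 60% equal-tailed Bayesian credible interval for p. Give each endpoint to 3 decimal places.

Posterior: Beta(1+43, 2+22) = Beta(44, 24).
Equal-tailed 60% interval: the 0.2 and 0.8 quantiles of Beta(44, 24).
Posterior mean ≈ 0.647, SD ≈ 0.058; a Normal approximation gives roughly [0.599, 0.695].
Exact: F⁻¹(0.2) = 0.599; F⁻¹(0.8) = 0.696.

[0.599, 0.696]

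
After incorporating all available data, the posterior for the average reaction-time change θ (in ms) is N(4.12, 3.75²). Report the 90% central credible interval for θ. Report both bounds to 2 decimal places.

The posterior is symmetric, so the 90% equal-tailed interval is θ = 4.12 ± z·3.75 with z = 1.645.
Half-width: 1.645 × 3.75 = 6.17.
4.12 − 6.17 = -2.05; 4.12 + 6.17 = 10.29.

[-2.05, 10.29]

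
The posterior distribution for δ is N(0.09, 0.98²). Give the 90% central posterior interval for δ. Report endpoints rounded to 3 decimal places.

[-1.522, 1.702]

The posterior is symmetric, so the 90% equal-tailed interval is δ = 0.09 ± z·0.98 with z = 1.645.
Half-width: 1.645 × 0.98 = 1.612.
0.09 − 1.612 = -1.522; 0.09 + 1.612 = 1.702.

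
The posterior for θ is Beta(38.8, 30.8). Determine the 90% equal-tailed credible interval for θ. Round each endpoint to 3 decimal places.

[0.459, 0.654]

Posterior: Beta(38.8, 30.8).
Equal-tailed 90% interval: the 0.05 and 0.95 quantiles of Beta(38.8, 30.8).
Posterior mean ≈ 0.557, SD ≈ 0.059; a Normal approximation gives roughly [0.460, 0.655].
Exact: F⁻¹(0.05) = 0.459; F⁻¹(0.95) = 0.654.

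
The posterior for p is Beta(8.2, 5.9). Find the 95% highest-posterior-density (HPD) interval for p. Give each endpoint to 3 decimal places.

[0.335, 0.822]

The posterior is unimodal and skewed, so the HPD interval has equal density at both endpoints and is the shortest 95% interval.
Solving f(0.335) = f(0.822) with F(0.822) − F(0.335) = 0.95 gives [0.335, 0.822].
For comparison, the equal-tailed interval is [0.326, 0.815]; the HPD is narrower and shifted toward the mode.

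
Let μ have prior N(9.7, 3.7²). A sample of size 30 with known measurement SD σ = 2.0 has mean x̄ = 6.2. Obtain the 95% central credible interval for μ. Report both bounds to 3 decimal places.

Posterior precision = 1/3.7² + 30/2.0² = 0.0730 + 7.5000 = 7.5730, so posterior SD = 0.3634.
Posterior mean = (9.7/3.7² + 30·6.2/2.0²) / 7.5730 = 6.2338.
Interval: 6.2338 ± 1.960 × 0.3634 → [5.522, 6.946].

[5.522, 6.946]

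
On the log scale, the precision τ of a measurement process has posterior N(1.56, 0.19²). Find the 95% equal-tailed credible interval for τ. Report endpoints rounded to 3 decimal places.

[3.279, 6.906]

On the log scale the 95% interval is 1.56 ± 1.960 × 0.19 = [1.1876, 1.9324].
Exponentiate: [e^1.1876, e^1.9324] = [3.279, 6.906].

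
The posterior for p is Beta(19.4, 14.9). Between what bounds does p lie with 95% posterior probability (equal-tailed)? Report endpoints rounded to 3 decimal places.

Posterior: Beta(19.4, 14.9).
Equal-tailed 95% interval: the 0.025 and 0.975 quantiles of Beta(19.4, 14.9).
Posterior mean ≈ 0.566, SD ≈ 0.083; a Normal approximation gives roughly [0.402, 0.729].
Exact: F⁻¹(0.025) = 0.400; F⁻¹(0.975) = 0.724.

[0.400, 0.724]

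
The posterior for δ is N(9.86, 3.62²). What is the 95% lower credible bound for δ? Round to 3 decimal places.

3.906

Need L with P(δ ≥ L) = 0.95: L = 9.86 − z_{0.05}·3.62.
z = 1.645; L = 9.86 − 1.645 × 3.62 = 3.906.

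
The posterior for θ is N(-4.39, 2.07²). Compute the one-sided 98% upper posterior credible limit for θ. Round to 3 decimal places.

-0.139

Need U with P(θ ≤ U) = 0.98: U = -4.39 + z_{0.02}·2.07.
z = 2.054; U = -4.39 + 2.054 × 2.07 = -0.139.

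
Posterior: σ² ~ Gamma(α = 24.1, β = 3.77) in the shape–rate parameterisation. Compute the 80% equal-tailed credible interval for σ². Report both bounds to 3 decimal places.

[4.791, 8.108]

Posterior: Gamma(shape 24.1, rate 3.77).
Equal-tailed 80% interval: Gamma(24.1, 3.77) quantiles at 0.1 and 0.9.
Posterior mean ≈ 6.393, SD ≈ 1.302; a Normal approximation gives roughly [4.724, 8.061].
Exact: lower = 4.791; upper = 8.108.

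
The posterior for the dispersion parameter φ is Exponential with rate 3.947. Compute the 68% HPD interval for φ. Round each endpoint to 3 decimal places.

[0.000, 0.289]

The exponential density is strictly decreasing on [0, ∞), so the HPD interval is anchored at 0: [0, q] with P(φ ≤ q) = 0.68.
q = −ln(1 − 0.68) / 3.947 = 1.1394 / 3.947 = 0.289.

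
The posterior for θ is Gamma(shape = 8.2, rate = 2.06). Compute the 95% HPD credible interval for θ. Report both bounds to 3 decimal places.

The posterior is unimodal and skewed, so the HPD interval has equal density at both endpoints and is the shortest 95% interval.
Solving f(1.506) = f(6.749) with F(6.749) − F(1.506) = 0.95 gives [1.506, 6.749].
For comparison, the equal-tailed interval is [1.740, 7.132]; the HPD is narrower and shifted toward the mode.

[1.506, 6.749]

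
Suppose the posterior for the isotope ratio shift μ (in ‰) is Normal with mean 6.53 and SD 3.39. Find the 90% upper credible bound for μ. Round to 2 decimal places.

Need U with P(μ ≤ U) = 0.90: U = 6.53 + z_{0.1}·3.39.
z = 1.282; U = 6.53 + 1.282 × 3.39 = 10.87.

10.87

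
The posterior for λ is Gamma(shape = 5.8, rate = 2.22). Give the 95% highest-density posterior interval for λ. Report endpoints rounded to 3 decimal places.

The posterior is unimodal and skewed, so the HPD interval has equal density at both endpoints and is the shortest 95% interval.
Solving f(0.741) = f(4.766) with F(4.766) − F(0.741) = 0.95 gives [0.741, 4.766].
For comparison, the equal-tailed interval is [0.938, 5.129]; the HPD is narrower and shifted toward the mode.

[0.741, 4.766]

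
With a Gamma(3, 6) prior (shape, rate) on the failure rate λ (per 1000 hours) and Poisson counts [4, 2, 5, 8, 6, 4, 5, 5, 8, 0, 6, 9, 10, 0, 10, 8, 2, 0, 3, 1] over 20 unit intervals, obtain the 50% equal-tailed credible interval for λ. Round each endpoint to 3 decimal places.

Posterior: Gamma(3+96, 6+20) = Gamma(99, 26) (shape, rate).
Equal-tailed 50% interval: Gamma(99, 26) quantiles at 0.25 and 0.75.
Posterior mean ≈ 3.808, SD ≈ 0.383; a Normal approximation gives roughly [3.550, 4.066].
Exact: lower = 3.543; upper = 4.058.

[3.543, 4.058]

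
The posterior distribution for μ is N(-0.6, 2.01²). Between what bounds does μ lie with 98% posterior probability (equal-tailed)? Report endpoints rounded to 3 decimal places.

The posterior is symmetric, so the 98% equal-tailed interval is μ = -0.6 ± z·2.01 with z = 2.326.
Half-width: 2.326 × 2.01 = 4.676.
-0.6 − 4.676 = -5.276; -0.6 + 4.676 = 4.076.

[-5.276, 4.076]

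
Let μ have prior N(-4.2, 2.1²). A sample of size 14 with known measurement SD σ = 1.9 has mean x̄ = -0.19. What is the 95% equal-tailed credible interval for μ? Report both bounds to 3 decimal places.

[-1.379, 0.556]

Posterior precision = 1/2.1² + 14/1.9² = 0.2268 + 3.8781 = 4.1049, so posterior SD = 0.4936.
Posterior mean = (-4.2/2.1² + 14·-0.19/1.9²) / 4.1049 = -0.4115.
Interval: -0.4115 ± 1.960 × 0.4936 → [-1.379, 0.556].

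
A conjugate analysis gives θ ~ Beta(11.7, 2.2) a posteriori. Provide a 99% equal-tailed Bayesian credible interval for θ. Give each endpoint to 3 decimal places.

Posterior: Beta(11.7, 2.2).
Equal-tailed 99% interval: the 0.005 and 0.995 quantiles of Beta(11.7, 2.2).
Posterior mean ≈ 0.842, SD ≈ 0.095; a Normal approximation gives roughly [0.598, 1.085].
Exact: F⁻¹(0.005) = 0.529; F⁻¹(0.995) = 0.989.

[0.529, 0.989]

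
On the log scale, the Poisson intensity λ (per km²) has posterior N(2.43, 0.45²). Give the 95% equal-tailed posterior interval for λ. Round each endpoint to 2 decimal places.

[4.70, 27.44]

On the log scale the 95% interval is 2.43 ± 1.960 × 0.45 = [1.5480, 3.3120].
Exponentiate: [e^1.5480, e^3.3120] = [4.70, 27.44].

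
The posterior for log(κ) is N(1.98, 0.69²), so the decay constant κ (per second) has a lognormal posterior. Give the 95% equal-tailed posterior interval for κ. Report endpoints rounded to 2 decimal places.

On the log scale the 95% interval is 1.98 ± 1.960 × 0.69 = [0.6276, 3.3324].
Exponentiate: [e^0.6276, e^3.3324] = [1.87, 28.00].

[1.87, 28.00]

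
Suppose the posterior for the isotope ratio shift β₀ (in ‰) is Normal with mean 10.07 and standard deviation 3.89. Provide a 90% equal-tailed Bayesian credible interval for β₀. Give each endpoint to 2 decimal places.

The posterior is symmetric, so the 90% equal-tailed interval is β₀ = 10.07 ± z·3.89 with z = 1.645.
Half-width: 1.645 × 3.89 = 6.40.
10.07 − 6.40 = 3.67; 10.07 + 6.40 = 16.47.

[3.67, 16.47]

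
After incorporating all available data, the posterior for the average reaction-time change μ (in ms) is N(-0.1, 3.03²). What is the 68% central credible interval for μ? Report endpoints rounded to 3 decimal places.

[-3.113, 2.913]

The posterior is symmetric, so the 68% equal-tailed interval is μ = -0.1 ± z·3.03 with z = 0.994.
Half-width: 0.994 × 3.03 = 3.013.
-0.1 − 3.013 = -3.113; -0.1 + 3.013 = 2.913.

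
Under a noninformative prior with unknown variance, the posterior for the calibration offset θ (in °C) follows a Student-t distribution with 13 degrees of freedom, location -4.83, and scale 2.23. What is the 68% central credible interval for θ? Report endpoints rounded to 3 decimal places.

[-7.136, -2.524]

The t_13 distribution is symmetric; the 68% interval is -4.83 ± t·2.23 with t_{0.84,13} = 1.034.
Half-width: 1.034 × 2.23 = 2.306.
-4.83 − 2.306 = -7.136; -4.83 + 2.306 = -2.524.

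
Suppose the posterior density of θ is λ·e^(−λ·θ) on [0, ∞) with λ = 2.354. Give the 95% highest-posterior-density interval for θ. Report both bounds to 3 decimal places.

[0.000, 1.273]

The exponential density is strictly decreasing on [0, ∞), so the HPD interval is anchored at 0: [0, q] with P(θ ≤ q) = 0.95.
q = −ln(1 − 0.95) / 2.354 = 2.9957 / 2.354 = 1.273.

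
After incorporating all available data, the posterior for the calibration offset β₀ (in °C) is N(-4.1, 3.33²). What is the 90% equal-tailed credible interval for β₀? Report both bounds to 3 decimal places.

[-9.577, 1.377]

The posterior is symmetric, so the 90% equal-tailed interval is β₀ = -4.1 ± z·3.33 with z = 1.645.
Half-width: 1.645 × 3.33 = 5.477.
-4.1 − 5.477 = -9.577; -4.1 + 5.477 = 1.377.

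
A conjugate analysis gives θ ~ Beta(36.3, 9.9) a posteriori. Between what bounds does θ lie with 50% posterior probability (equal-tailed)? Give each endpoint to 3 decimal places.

Posterior: Beta(36.3, 9.9).
Equal-tailed 50% interval: the 0.25 and 0.75 quantiles of Beta(36.3, 9.9).
Posterior mean ≈ 0.786, SD ≈ 0.060; a Normal approximation gives roughly [0.745, 0.826].
Exact: F⁻¹(0.25) = 0.747; F⁻¹(0.75) = 0.828.

[0.747, 0.828]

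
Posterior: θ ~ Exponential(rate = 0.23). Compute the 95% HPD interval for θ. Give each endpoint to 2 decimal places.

The exponential density is strictly decreasing on [0, ∞), so the HPD interval is anchored at 0: [0, q] with P(θ ≤ q) = 0.95.
q = −ln(1 − 0.95) / 0.23 = 2.9957 / 0.23 = 13.02.

[0.00, 13.02]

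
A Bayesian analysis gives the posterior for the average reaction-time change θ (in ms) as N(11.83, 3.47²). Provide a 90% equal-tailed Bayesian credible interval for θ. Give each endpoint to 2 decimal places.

[6.12, 17.54]

The posterior is symmetric, so the 90% equal-tailed interval is θ = 11.83 ± z·3.47 with z = 1.645.
Half-width: 1.645 × 3.47 = 5.71.
11.83 − 5.71 = 6.12; 11.83 + 5.71 = 17.54.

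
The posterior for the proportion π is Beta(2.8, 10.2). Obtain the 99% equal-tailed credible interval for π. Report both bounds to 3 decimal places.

[0.025, 0.555]

Posterior: Beta(2.8, 10.2).
Equal-tailed 99% interval: the 0.005 and 0.995 quantiles of Beta(2.8, 10.2).
Posterior mean ≈ 0.215, SD ≈ 0.110; a Normal approximation gives roughly [-0.068, 0.498].
Exact: F⁻¹(0.005) = 0.025; F⁻¹(0.995) = 0.555.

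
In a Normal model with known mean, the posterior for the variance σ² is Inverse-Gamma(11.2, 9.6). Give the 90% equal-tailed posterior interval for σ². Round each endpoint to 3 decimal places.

Inverse-Gamma(11.2, 9.6) quantiles: F⁻¹(0.05) and F⁻¹(0.95).
Equivalently, 1/σ² ~ Gamma(11.2, rate = 9.6); invert its 0.95 and 0.05 quantiles.
Posterior mean ≈ 0.941, SD ≈ 0.310; a Normal approximation gives roughly [0.431, 1.452].
Exact: lower = 0.558; upper = 1.519.

[0.558, 1.519]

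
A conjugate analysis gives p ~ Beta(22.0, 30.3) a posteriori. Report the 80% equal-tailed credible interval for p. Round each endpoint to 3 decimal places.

[0.334, 0.508]

Posterior: Beta(22.0, 30.3).
Equal-tailed 80% interval: the 0.1 and 0.9 quantiles of Beta(22.0, 30.3).
Posterior mean ≈ 0.421, SD ≈ 0.068; a Normal approximation gives roughly [0.334, 0.507].
Exact: F⁻¹(0.1) = 0.334; F⁻¹(0.9) = 0.508.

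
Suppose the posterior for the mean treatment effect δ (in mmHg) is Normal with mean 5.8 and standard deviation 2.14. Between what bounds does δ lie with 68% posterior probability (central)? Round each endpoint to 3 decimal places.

The posterior is symmetric, so the 68% equal-tailed interval is δ = 5.8 ± z·2.14 with z = 0.994.
Half-width: 0.994 × 2.14 = 2.128.
5.8 − 2.128 = 3.672; 5.8 + 2.128 = 7.928.

[3.672, 7.928]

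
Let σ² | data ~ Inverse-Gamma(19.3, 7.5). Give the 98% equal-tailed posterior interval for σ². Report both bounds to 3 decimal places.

Inverse-Gamma(19.3, 7.5) quantiles: F⁻¹(0.01) and F⁻¹(0.99).
Equivalently, 1/σ² ~ Gamma(19.3, rate = 7.5); invert its 0.99 and 0.01 quantiles.
Posterior mean ≈ 0.410, SD ≈ 0.099; a Normal approximation gives roughly [0.181, 0.639].
Exact: lower = 0.242; upper = 0.710.

[0.242, 0.710]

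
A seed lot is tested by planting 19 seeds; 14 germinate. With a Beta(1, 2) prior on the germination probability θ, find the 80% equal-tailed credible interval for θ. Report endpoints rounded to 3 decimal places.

[0.552, 0.804]

Posterior: Beta(1+14, 2+5) = Beta(15, 7).
Equal-tailed 80% interval: the 0.1 and 0.9 quantiles of Beta(15, 7).
Posterior mean ≈ 0.682, SD ≈ 0.097; a Normal approximation gives roughly [0.557, 0.806].
Exact: F⁻¹(0.1) = 0.552; F⁻¹(0.9) = 0.804.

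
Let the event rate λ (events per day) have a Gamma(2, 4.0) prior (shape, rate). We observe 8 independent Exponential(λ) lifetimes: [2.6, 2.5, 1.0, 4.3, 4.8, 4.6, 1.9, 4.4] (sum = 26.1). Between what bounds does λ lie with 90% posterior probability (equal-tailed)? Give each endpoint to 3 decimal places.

Posterior: Gamma(2+8, 4.0+26.1) = Gamma(10, 30.1) (shape, rate).
Equal-tailed 90% interval: Gamma(10, 30.1) quantiles at 0.05 and 0.95.
Posterior mean ≈ 0.332, SD ≈ 0.105; a Normal approximation gives roughly [0.159, 0.505].
Exact: lower = 0.180; upper = 0.522.

[0.180, 0.522]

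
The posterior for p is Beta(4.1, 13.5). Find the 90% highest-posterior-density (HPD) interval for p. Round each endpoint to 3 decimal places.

[0.074, 0.386]

The posterior is unimodal and skewed, so the HPD interval has equal density at both endpoints and is the shortest 90% interval.
Solving f(0.074) = f(0.386) with F(0.386) − F(0.074) = 0.90 gives [0.074, 0.386].
For comparison, the equal-tailed interval is [0.091, 0.411]; the HPD is narrower and shifted toward the mode.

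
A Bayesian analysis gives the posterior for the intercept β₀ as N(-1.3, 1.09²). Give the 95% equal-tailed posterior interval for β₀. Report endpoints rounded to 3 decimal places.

The posterior is symmetric, so the 95% equal-tailed interval is β₀ = -1.3 ± z·1.09 with z = 1.960.
Half-width: 1.960 × 1.09 = 2.136.
-1.3 − 2.136 = -3.436; -1.3 + 2.136 = 0.836.

[-3.436, 0.836]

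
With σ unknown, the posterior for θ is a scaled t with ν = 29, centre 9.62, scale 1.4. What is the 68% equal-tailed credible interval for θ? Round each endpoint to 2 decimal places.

The t_29 distribution is symmetric; the 68% interval is 9.62 ± t·1.4 with t_{0.84,29} = 1.012.
Half-width: 1.012 × 1.4 = 1.42.
9.62 − 1.42 = 8.20; 9.62 + 1.42 = 11.04.

[8.20, 11.04]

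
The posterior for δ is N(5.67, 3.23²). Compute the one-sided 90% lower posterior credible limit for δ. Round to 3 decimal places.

Need L with P(δ ≥ L) = 0.90: L = 5.67 − z_{0.1}·3.23.
z = 1.282; L = 5.67 − 1.282 × 3.23 = 1.531.

1.531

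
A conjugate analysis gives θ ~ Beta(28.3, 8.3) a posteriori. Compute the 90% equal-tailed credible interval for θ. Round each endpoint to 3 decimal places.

[0.653, 0.877]

Posterior: Beta(28.3, 8.3).
Equal-tailed 90% interval: the 0.05 and 0.95 quantiles of Beta(28.3, 8.3).
Posterior mean ≈ 0.773, SD ≈ 0.068; a Normal approximation gives roughly [0.661, 0.886].
Exact: F⁻¹(0.05) = 0.653; F⁻¹(0.95) = 0.877.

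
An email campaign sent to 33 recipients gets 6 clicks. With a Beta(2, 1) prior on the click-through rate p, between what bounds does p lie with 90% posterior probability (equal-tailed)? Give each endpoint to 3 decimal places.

Posterior: Beta(2+6, 1+27) = Beta(8, 28).
Equal-tailed 90% interval: the 0.05 and 0.95 quantiles of Beta(8, 28).
Posterior mean ≈ 0.222, SD ≈ 0.068; a Normal approximation gives roughly [0.110, 0.335].
Exact: F⁻¹(0.05) = 0.119; F⁻¹(0.95) = 0.343.

[0.119, 0.343]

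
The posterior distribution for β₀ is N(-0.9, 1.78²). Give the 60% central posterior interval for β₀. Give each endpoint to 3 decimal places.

[-2.398, 0.598]

The posterior is symmetric, so the 60% equal-tailed interval is β₀ = -0.9 ± z·1.78 with z = 0.842.
Half-width: 0.842 × 1.78 = 1.498.
-0.9 − 1.498 = -2.398; -0.9 + 1.498 = 0.598.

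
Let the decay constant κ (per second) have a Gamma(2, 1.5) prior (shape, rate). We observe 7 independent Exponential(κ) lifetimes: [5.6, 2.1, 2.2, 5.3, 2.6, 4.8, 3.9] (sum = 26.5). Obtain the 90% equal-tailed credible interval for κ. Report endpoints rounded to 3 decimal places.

[0.168, 0.516]

Posterior: Gamma(2+7, 1.5+26.5) = Gamma(9, 28.0) (shape, rate).
Equal-tailed 90% interval: Gamma(9, 28.0) quantiles at 0.05 and 0.95.
Posterior mean ≈ 0.321, SD ≈ 0.107; a Normal approximation gives roughly [0.145, 0.498].
Exact: lower = 0.168; upper = 0.516.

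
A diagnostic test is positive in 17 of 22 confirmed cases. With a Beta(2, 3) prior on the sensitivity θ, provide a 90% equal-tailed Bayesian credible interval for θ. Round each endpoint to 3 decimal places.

[0.553, 0.837]

Posterior: Beta(2+17, 3+5) = Beta(19, 8).
Equal-tailed 90% interval: the 0.05 and 0.95 quantiles of Beta(19, 8).
Posterior mean ≈ 0.704, SD ≈ 0.086; a Normal approximation gives roughly [0.562, 0.846].
Exact: F⁻¹(0.05) = 0.553; F⁻¹(0.95) = 0.837.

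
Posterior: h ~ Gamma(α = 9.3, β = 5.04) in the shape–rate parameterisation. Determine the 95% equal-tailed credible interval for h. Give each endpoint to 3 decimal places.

[0.857, 3.207]

Posterior: Gamma(shape 9.3, rate 5.04).
Equal-tailed 95% interval: Gamma(9.3, 5.04) quantiles at 0.025 and 0.975.
Posterior mean ≈ 1.845, SD ≈ 0.605; a Normal approximation gives roughly [0.659, 3.031].
Exact: lower = 0.857; upper = 3.207.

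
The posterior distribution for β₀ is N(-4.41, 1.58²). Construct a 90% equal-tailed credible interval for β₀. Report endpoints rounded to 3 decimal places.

[-7.009, -1.811]

The posterior is symmetric, so the 90% equal-tailed interval is β₀ = -4.41 ± z·1.58 with z = 1.645.
Half-width: 1.645 × 1.58 = 2.599.
-4.41 − 2.599 = -7.009; -4.41 + 2.599 = -1.811.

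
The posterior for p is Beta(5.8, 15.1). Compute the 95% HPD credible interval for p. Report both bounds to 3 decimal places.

[0.101, 0.466]

The posterior is unimodal and skewed, so the HPD interval has equal density at both endpoints and is the shortest 95% interval.
Solving f(0.101) = f(0.466) with F(0.466) − F(0.101) = 0.95 gives [0.101, 0.466].
For comparison, the equal-tailed interval is [0.113, 0.482]; the HPD is narrower and shifted toward the mode.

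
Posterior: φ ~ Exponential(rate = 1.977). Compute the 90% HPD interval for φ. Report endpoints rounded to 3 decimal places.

The exponential density is strictly decreasing on [0, ∞), so the HPD interval is anchored at 0: [0, q] with P(φ ≤ q) = 0.90.
q = −ln(1 − 0.90) / 1.977 = 2.3026 / 1.977 = 1.165.

[0.000, 1.165]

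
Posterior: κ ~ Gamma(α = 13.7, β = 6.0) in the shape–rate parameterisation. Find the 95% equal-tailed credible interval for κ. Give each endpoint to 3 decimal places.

[1.239, 3.642]

Posterior: Gamma(shape 13.7, rate 6.0).
Equal-tailed 95% interval: Gamma(13.7, 6.0) quantiles at 0.025 and 0.975.
Posterior mean ≈ 2.283, SD ≈ 0.617; a Normal approximation gives roughly [1.074, 3.492].
Exact: lower = 1.239; upper = 3.642.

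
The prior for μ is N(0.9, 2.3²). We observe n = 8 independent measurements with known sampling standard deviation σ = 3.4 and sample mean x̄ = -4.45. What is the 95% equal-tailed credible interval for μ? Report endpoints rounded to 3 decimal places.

Posterior precision = 1/2.3² + 8/3.4² = 0.1890 + 0.6920 = 0.8811, so posterior SD = 1.0654.
Posterior mean = (0.9/2.3² + 8·-4.45/3.4²) / 0.8811 = -3.3022.
Interval: -3.3022 ± 1.960 × 1.0654 → [-5.390, -1.214].

[-5.390, -1.214]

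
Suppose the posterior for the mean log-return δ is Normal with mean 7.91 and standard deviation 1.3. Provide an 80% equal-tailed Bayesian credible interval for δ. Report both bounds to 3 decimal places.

The posterior is symmetric, so the 80% equal-tailed interval is δ = 7.91 ± z·1.3 with z = 1.282.
Half-width: 1.282 × 1.3 = 1.666.
7.91 − 1.666 = 6.244; 7.91 + 1.666 = 9.576.

[6.244, 9.576]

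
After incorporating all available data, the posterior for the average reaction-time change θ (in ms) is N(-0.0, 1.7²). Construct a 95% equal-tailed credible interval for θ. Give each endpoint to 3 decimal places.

[-3.332, 3.332]

The posterior is symmetric, so the 95% equal-tailed interval is θ = -0.0 ± z·1.7 with z = 1.960.
Half-width: 1.960 × 1.7 = 3.332.
-0.0 − 3.332 = -3.332; -0.0 + 3.332 = 3.332.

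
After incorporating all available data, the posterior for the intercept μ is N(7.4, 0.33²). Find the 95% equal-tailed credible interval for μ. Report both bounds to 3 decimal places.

The posterior is symmetric, so the 95% equal-tailed interval is μ = 7.4 ± z·0.33 with z = 1.960.
Half-width: 1.960 × 0.33 = 0.647.
7.4 − 0.647 = 6.753; 7.4 + 0.647 = 8.047.

[6.753, 8.047]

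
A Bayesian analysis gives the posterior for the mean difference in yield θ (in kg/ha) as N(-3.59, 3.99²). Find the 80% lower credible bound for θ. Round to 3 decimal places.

Need L with P(θ ≥ L) = 0.80: L = -3.59 − z_{0.2}·3.99.
z = 0.842; L = -3.59 − 0.842 × 3.99 = -6.948.

-6.948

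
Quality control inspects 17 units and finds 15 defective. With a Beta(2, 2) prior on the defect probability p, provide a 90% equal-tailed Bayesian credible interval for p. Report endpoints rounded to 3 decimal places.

[0.656, 0.929]

Posterior: Beta(2+15, 2+2) = Beta(17, 4).
Equal-tailed 90% interval: the 0.05 and 0.95 quantiles of Beta(17, 4).
Posterior mean ≈ 0.810, SD ≈ 0.084; a Normal approximation gives roughly [0.672, 0.947].
Exact: F⁻¹(0.05) = 0.656; F⁻¹(0.95) = 0.929.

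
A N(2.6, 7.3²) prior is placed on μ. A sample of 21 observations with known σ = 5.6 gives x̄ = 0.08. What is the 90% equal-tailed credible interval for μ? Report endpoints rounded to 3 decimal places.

Posterior precision = 1/7.3² + 21/5.6² = 0.0188 + 0.6696 = 0.6884, so posterior SD = 1.2052.
Posterior mean = (2.6/7.3² + 21·0.08/5.6²) / 0.6884 = 0.1487.
Interval: 0.1487 ± 1.645 × 1.2052 → [-1.834, 2.131].

[-1.834, 2.131]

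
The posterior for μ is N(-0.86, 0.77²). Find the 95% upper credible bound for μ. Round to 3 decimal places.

Need U with P(μ ≤ U) = 0.95: U = -0.86 + z_{0.05}·0.77.
z = 1.645; U = -0.86 + 1.645 × 0.77 = 0.407.

0.407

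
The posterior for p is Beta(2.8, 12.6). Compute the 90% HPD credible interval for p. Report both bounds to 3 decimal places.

The posterior is unimodal and skewed, so the HPD interval has equal density at both endpoints and is the shortest 90% interval.
Solving f(0.032) = f(0.324) with F(0.324) − F(0.032) = 0.90 gives [0.032, 0.324].
For comparison, the equal-tailed interval is [0.052, 0.360]; the HPD is narrower and shifted toward the mode.

[0.032, 0.324]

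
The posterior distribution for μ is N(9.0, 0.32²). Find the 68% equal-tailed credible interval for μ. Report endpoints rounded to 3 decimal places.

[8.682, 9.318]

The posterior is symmetric, so the 68% equal-tailed interval is μ = 9.0 ± z·0.32 with z = 0.994.
Half-width: 0.994 × 0.32 = 0.318.
9.0 − 0.318 = 8.682; 9.0 + 0.318 = 9.318.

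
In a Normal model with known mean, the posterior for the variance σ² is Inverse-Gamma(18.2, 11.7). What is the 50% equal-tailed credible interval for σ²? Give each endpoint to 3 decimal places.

[0.561, 0.771]

Inverse-Gamma(18.2, 11.7) quantiles: F⁻¹(0.25) and F⁻¹(0.75).
Equivalently, 1/σ² ~ Gamma(18.2, rate = 11.7); invert its 0.75 and 0.25 quantiles.
Posterior mean ≈ 0.680, SD ≈ 0.169; a Normal approximation gives roughly [0.566, 0.794].
Exact: lower = 0.561; upper = 0.771.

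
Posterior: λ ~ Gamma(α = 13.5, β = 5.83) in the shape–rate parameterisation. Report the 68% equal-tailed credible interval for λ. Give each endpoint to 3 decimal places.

Posterior: Gamma(shape 13.5, rate 5.83).
Equal-tailed 68% interval: Gamma(13.5, 5.83) quantiles at 0.16 and 0.84.
Posterior mean ≈ 2.316, SD ≈ 0.630; a Normal approximation gives roughly [1.689, 2.942].
Exact: lower = 1.696; upper = 2.934.

[1.696, 2.934]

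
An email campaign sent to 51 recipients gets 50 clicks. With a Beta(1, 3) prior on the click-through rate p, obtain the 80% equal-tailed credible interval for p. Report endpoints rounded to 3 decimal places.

Posterior: Beta(1+50, 3+1) = Beta(51, 4).
Equal-tailed 80% interval: the 0.1 and 0.9 quantiles of Beta(51, 4).
Posterior mean ≈ 0.927, SD ≈ 0.035; a Normal approximation gives roughly [0.883, 0.972].
Exact: F⁻¹(0.1) = 0.880; F⁻¹(0.9) = 0.967.

[0.880, 0.967]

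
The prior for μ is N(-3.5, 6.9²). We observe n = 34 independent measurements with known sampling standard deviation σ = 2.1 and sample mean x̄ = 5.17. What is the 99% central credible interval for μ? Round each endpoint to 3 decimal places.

[4.220, 6.073]

Posterior precision = 1/6.9² + 34/2.1² = 0.0210 + 7.7098 = 7.7308, so posterior SD = 0.3597.
Posterior mean = (-3.5/6.9² + 34·5.17/2.1²) / 7.7308 = 5.1464.
Interval: 5.1464 ± 2.576 × 0.3597 → [4.220, 6.073].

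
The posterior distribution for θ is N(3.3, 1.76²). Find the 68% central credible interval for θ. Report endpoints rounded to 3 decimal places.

[1.550, 5.050]

The posterior is symmetric, so the 68% equal-tailed interval is θ = 3.3 ± z·1.76 with z = 0.994.
Half-width: 0.994 × 1.76 = 1.750.
3.3 − 1.750 = 1.550; 3.3 + 1.750 = 5.050.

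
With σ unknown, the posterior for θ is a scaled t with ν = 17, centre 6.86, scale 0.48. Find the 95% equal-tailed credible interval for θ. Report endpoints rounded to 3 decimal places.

[5.847, 7.873]

The t_17 distribution is symmetric; the 95% interval is 6.86 ± t·0.48 with t_{0.975,17} = 2.110.
Half-width: 2.110 × 0.48 = 1.013.
6.86 − 1.013 = 5.847; 6.86 + 1.013 = 7.873.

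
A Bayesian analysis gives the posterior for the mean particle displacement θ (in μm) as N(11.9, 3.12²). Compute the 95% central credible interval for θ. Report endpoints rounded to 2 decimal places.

The posterior is symmetric, so the 95% equal-tailed interval is θ = 11.9 ± z·3.12 with z = 1.960.
Half-width: 1.960 × 3.12 = 6.12.
11.9 − 6.12 = 5.78; 11.9 + 6.12 = 18.02.

[5.78, 18.02]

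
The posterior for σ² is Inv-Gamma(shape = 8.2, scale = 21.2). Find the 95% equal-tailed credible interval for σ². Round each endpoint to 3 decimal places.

[1.443, 5.914]

Inverse-Gamma(8.2, 21.2) quantiles: F⁻¹(0.025) and F⁻¹(0.975).
Equivalently, 1/σ² ~ Gamma(8.2, rate = 21.2); invert its 0.975 and 0.025 quantiles.
Posterior mean ≈ 2.944, SD ≈ 1.183; a Normal approximation gives roughly [0.627, 5.262].
Exact: lower = 1.443; upper = 5.914.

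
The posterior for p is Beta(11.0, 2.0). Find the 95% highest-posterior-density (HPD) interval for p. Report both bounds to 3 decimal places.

The posterior is unimodal and skewed, so the HPD interval has equal density at both endpoints and is the shortest 95% interval.
Solving f(0.659) = f(0.994) with F(0.994) − F(0.659) = 0.95 gives [0.659, 0.994].
For comparison, the equal-tailed interval is [0.615, 0.979]; the HPD is narrower and shifted toward the mode.

[0.659, 0.994]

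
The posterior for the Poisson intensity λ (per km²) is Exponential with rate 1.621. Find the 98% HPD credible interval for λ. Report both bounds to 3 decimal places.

[0.000, 2.413]

The exponential density is strictly decreasing on [0, ∞), so the HPD interval is anchored at 0: [0, q] with P(λ ≤ q) = 0.98.
q = −ln(1 − 0.98) / 1.621 = 3.9120 / 1.621 = 2.413.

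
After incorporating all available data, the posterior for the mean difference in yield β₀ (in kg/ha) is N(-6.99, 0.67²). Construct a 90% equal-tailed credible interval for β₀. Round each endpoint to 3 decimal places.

The posterior is symmetric, so the 90% equal-tailed interval is β₀ = -6.99 ± z·0.67 with z = 1.645.
Half-width: 1.645 × 0.67 = 1.102.
-6.99 − 1.102 = -8.092; -6.99 + 1.102 = -5.888.

[-8.092, -5.888]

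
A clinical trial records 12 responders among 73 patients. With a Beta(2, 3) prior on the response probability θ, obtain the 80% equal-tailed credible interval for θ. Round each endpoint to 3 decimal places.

Posterior: Beta(2+12, 3+61) = Beta(14, 64).
Equal-tailed 80% interval: the 0.1 and 0.9 quantiles of Beta(14, 64).
Posterior mean ≈ 0.179, SD ≈ 0.043; a Normal approximation gives roughly [0.124, 0.235].
Exact: F⁻¹(0.1) = 0.126; F⁻¹(0.9) = 0.237.

[0.126, 0.237]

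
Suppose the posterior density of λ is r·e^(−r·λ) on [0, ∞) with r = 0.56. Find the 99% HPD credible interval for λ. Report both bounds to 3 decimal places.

The exponential density is strictly decreasing on [0, ∞), so the HPD interval is anchored at 0: [0, q] with P(λ ≤ q) = 0.99.
q = −ln(1 − 0.99) / 0.56 = 4.6052 / 0.56 = 8.224.

[0.000, 8.224]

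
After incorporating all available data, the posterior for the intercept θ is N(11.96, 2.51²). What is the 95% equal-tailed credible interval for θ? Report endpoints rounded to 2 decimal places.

The posterior is symmetric, so the 95% equal-tailed interval is θ = 11.96 ± z·2.51 with z = 1.960.
Half-width: 1.960 × 2.51 = 4.92.
11.96 − 4.92 = 7.04; 11.96 + 4.92 = 16.88.

[7.04, 16.88]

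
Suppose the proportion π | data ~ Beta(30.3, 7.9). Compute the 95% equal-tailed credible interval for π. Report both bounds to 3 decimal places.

[0.653, 0.904]

Posterior: Beta(30.3, 7.9).
Equal-tailed 95% interval: the 0.025 and 0.975 quantiles of Beta(30.3, 7.9).
Posterior mean ≈ 0.793, SD ≈ 0.065; a Normal approximation gives roughly [0.666, 0.920].
Exact: F⁻¹(0.025) = 0.653; F⁻¹(0.975) = 0.904.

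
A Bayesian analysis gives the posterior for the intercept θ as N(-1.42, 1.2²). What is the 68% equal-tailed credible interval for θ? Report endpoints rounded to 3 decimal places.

The posterior is symmetric, so the 68% equal-tailed interval is θ = -1.42 ± z·1.2 with z = 0.994.
Half-width: 0.994 × 1.2 = 1.193.
-1.42 − 1.193 = -2.613; -1.42 + 1.193 = -0.227.

[-2.613, -0.227]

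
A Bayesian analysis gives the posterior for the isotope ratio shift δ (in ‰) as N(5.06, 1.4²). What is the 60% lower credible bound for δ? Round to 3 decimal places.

Need L with P(δ ≥ L) = 0.60: L = 5.06 − z_{0.4}·1.4.
z = 0.253; L = 5.06 − 0.253 × 1.4 = 4.705.

4.705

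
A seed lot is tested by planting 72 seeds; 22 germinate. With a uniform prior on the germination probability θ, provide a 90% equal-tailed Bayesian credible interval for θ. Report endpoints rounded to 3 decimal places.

Posterior: Beta(1+22, 1+50) = Beta(23, 51).
Equal-tailed 90% interval: the 0.05 and 0.95 quantiles of Beta(23, 51).
Posterior mean ≈ 0.311, SD ≈ 0.053; a Normal approximation gives roughly [0.223, 0.399].
Exact: F⁻¹(0.05) = 0.226; F⁻¹(0.95) = 0.402.

[0.226, 0.402]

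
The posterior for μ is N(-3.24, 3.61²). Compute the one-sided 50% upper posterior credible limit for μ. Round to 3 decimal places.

Need U with P(μ ≤ U) = 0.50: U = -3.24 + z_{0.5}·3.61.
z = 0.000; U = -3.24 + 0.000 × 3.61 = -3.240.

-3.240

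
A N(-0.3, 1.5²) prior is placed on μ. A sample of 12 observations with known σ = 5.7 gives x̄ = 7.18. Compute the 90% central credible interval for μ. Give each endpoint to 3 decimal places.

[1.272, 4.918]

Posterior precision = 1/1.5² + 12/5.7² = 0.4444 + 0.3693 = 0.8138, so posterior SD = 1.1085.
Posterior mean = (-0.3/1.5² + 12·7.18/5.7²) / 0.8138 = 3.0949.
Interval: 3.0949 ± 1.645 × 1.1085 → [1.272, 4.918].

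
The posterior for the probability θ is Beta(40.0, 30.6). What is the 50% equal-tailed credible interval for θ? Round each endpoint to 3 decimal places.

Posterior: Beta(40.0, 30.6).
Equal-tailed 50% interval: the 0.25 and 0.75 quantiles of Beta(40.0, 30.6).
Posterior mean ≈ 0.567, SD ≈ 0.059; a Normal approximation gives roughly [0.527, 0.606].
Exact: F⁻¹(0.25) = 0.527; F⁻¹(0.75) = 0.607.

[0.527, 0.607]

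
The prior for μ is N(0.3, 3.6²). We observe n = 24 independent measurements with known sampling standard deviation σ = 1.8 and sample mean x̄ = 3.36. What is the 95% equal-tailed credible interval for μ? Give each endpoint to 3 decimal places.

Posterior precision = 1/3.6² + 24/1.8² = 0.0772 + 7.4074 = 7.4846, so posterior SD = 0.3655.
Posterior mean = (0.3/3.6² + 24·3.36/1.8²) / 7.4846 = 3.3285.
Interval: 3.3285 ± 1.960 × 0.3655 → [2.612, 4.045].

[2.612, 4.045]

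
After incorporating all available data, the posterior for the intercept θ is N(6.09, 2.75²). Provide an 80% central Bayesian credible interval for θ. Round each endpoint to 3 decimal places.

[2.566, 9.614]

The posterior is symmetric, so the 80% equal-tailed interval is θ = 6.09 ± z·2.75 with z = 1.282.
Half-width: 1.282 × 2.75 = 3.524.
6.09 − 3.524 = 2.566; 6.09 + 3.524 = 9.614.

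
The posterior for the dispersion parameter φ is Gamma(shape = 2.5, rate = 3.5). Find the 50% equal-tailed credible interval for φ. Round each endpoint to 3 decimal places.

[0.382, 0.947]

Posterior: Gamma(shape 2.5, rate 3.5).
Equal-tailed 50% interval: Gamma(2.5, 3.5) quantiles at 0.25 and 0.75.
Posterior mean ≈ 0.714, SD ≈ 0.452; a Normal approximation gives roughly [0.410, 1.019].
Exact: lower = 0.382; upper = 0.947.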